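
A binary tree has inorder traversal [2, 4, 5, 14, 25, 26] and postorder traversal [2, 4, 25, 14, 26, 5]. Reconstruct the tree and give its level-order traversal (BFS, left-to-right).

Inorder:   [2, 4, 5, 14, 25, 26]
Postorder: [2, 4, 25, 14, 26, 5]
Algorithm: postorder visits root last, so walk postorder right-to-left;
each value is the root of the current inorder slice — split it at that
value, recurse on the right subtree first, then the left.
Recursive splits:
  root=5; inorder splits into left=[2, 4], right=[14, 25, 26]
  root=26; inorder splits into left=[14, 25], right=[]
  root=14; inorder splits into left=[], right=[25]
  root=25; inorder splits into left=[], right=[]
  root=4; inorder splits into left=[2], right=[]
  root=2; inorder splits into left=[], right=[]
Reconstructed level-order: [5, 4, 26, 2, 14, 25]


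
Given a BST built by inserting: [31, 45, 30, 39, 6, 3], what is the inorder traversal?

Tree insertion order: [31, 45, 30, 39, 6, 3]
Tree (level-order array): [31, 30, 45, 6, None, 39, None, 3]
Inorder traversal: [3, 6, 30, 31, 39, 45]


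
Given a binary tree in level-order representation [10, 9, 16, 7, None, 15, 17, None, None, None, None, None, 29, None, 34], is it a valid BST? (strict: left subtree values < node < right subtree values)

Level-order array: [10, 9, 16, 7, None, 15, 17, None, None, None, None, None, 29, None, 34]
Validate using subtree bounds (lo, hi): at each node, require lo < value < hi,
then recurse left with hi=value and right with lo=value.
Preorder trace (stopping at first violation):
  at node 10 with bounds (-inf, +inf): OK
  at node 9 with bounds (-inf, 10): OK
  at node 7 with bounds (-inf, 9): OK
  at node 16 with bounds (10, +inf): OK
  at node 15 with bounds (10, 16): OK
  at node 17 with bounds (16, +inf): OK
  at node 29 with bounds (17, +inf): OK
  at node 34 with bounds (29, +inf): OK
No violation found at any node.
Result: Valid BST


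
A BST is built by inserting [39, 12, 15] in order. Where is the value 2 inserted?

Starting tree (level order): [39, 12, None, None, 15]
Insertion path: 39 -> 12
Result: insert 2 as left child of 12
Final tree (level order): [39, 12, None, 2, 15]


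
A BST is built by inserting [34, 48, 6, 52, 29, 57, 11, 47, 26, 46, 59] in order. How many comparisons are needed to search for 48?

Search path for 48: 34 -> 48
Found: True
Comparisons: 2


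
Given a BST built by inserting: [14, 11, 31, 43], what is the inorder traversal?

Tree insertion order: [14, 11, 31, 43]
Tree (level-order array): [14, 11, 31, None, None, None, 43]
Inorder traversal: [11, 14, 31, 43]


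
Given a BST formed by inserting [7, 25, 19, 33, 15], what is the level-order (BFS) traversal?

Tree insertion order: [7, 25, 19, 33, 15]
Tree (level-order array): [7, None, 25, 19, 33, 15]
BFS from the root, enqueuing left then right child of each popped node:
  queue [7] -> pop 7, enqueue [25], visited so far: [7]
  queue [25] -> pop 25, enqueue [19, 33], visited so far: [7, 25]
  queue [19, 33] -> pop 19, enqueue [15], visited so far: [7, 25, 19]
  queue [33, 15] -> pop 33, enqueue [none], visited so far: [7, 25, 19, 33]
  queue [15] -> pop 15, enqueue [none], visited so far: [7, 25, 19, 33, 15]
Result: [7, 25, 19, 33, 15]


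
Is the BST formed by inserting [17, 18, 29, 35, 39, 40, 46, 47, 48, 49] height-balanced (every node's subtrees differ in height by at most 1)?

Tree (level-order array): [17, None, 18, None, 29, None, 35, None, 39, None, 40, None, 46, None, 47, None, 48, None, 49]
Definition: a tree is height-balanced if, at every node, |h(left) - h(right)| <= 1 (empty subtree has height -1).
Bottom-up per-node check:
  node 49: h_left=-1, h_right=-1, diff=0 [OK], height=0
  node 48: h_left=-1, h_right=0, diff=1 [OK], height=1
  node 47: h_left=-1, h_right=1, diff=2 [FAIL (|-1-1|=2 > 1)], height=2
  node 46: h_left=-1, h_right=2, diff=3 [FAIL (|-1-2|=3 > 1)], height=3
  node 40: h_left=-1, h_right=3, diff=4 [FAIL (|-1-3|=4 > 1)], height=4
  node 39: h_left=-1, h_right=4, diff=5 [FAIL (|-1-4|=5 > 1)], height=5
  node 35: h_left=-1, h_right=5, diff=6 [FAIL (|-1-5|=6 > 1)], height=6
  node 29: h_left=-1, h_right=6, diff=7 [FAIL (|-1-6|=7 > 1)], height=7
  node 18: h_left=-1, h_right=7, diff=8 [FAIL (|-1-7|=8 > 1)], height=8
  node 17: h_left=-1, h_right=8, diff=9 [FAIL (|-1-8|=9 > 1)], height=9
Node 47 violates the condition: |-1 - 1| = 2 > 1.
Result: Not balanced


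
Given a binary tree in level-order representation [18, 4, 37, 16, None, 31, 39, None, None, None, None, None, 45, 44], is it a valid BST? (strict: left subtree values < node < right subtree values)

Level-order array: [18, 4, 37, 16, None, 31, 39, None, None, None, None, None, 45, 44]
Validate using subtree bounds (lo, hi): at each node, require lo < value < hi,
then recurse left with hi=value and right with lo=value.
Preorder trace (stopping at first violation):
  at node 18 with bounds (-inf, +inf): OK
  at node 4 with bounds (-inf, 18): OK
  at node 16 with bounds (-inf, 4): VIOLATION
Node 16 violates its bound: not (-inf < 16 < 4).
Result: Not a valid BST


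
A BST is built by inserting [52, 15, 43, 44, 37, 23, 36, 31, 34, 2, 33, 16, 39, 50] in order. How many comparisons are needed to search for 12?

Search path for 12: 52 -> 15 -> 2
Found: False
Comparisons: 3


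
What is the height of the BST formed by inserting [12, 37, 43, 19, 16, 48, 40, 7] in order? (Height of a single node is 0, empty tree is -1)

Insertion order: [12, 37, 43, 19, 16, 48, 40, 7]
Tree (level-order array): [12, 7, 37, None, None, 19, 43, 16, None, 40, 48]
Compute height bottom-up (empty subtree = -1):
  height(7) = 1 + max(-1, -1) = 0
  height(16) = 1 + max(-1, -1) = 0
  height(19) = 1 + max(0, -1) = 1
  height(40) = 1 + max(-1, -1) = 0
  height(48) = 1 + max(-1, -1) = 0
  height(43) = 1 + max(0, 0) = 1
  height(37) = 1 + max(1, 1) = 2
  height(12) = 1 + max(0, 2) = 3
Height = 3


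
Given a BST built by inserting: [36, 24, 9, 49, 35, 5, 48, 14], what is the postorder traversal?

Tree insertion order: [36, 24, 9, 49, 35, 5, 48, 14]
Tree (level-order array): [36, 24, 49, 9, 35, 48, None, 5, 14]
Postorder traversal: [5, 14, 9, 35, 24, 48, 49, 36]


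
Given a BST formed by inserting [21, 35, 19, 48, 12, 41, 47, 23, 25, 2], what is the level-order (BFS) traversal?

Tree insertion order: [21, 35, 19, 48, 12, 41, 47, 23, 25, 2]
Tree (level-order array): [21, 19, 35, 12, None, 23, 48, 2, None, None, 25, 41, None, None, None, None, None, None, 47]
BFS from the root, enqueuing left then right child of each popped node:
  queue [21] -> pop 21, enqueue [19, 35], visited so far: [21]
  queue [19, 35] -> pop 19, enqueue [12], visited so far: [21, 19]
  queue [35, 12] -> pop 35, enqueue [23, 48], visited so far: [21, 19, 35]
  queue [12, 23, 48] -> pop 12, enqueue [2], visited so far: [21, 19, 35, 12]
  queue [23, 48, 2] -> pop 23, enqueue [25], visited so far: [21, 19, 35, 12, 23]
  queue [48, 2, 25] -> pop 48, enqueue [41], visited so far: [21, 19, 35, 12, 23, 48]
  queue [2, 25, 41] -> pop 2, enqueue [none], visited so far: [21, 19, 35, 12, 23, 48, 2]
  queue [25, 41] -> pop 25, enqueue [none], visited so far: [21, 19, 35, 12, 23, 48, 2, 25]
  queue [41] -> pop 41, enqueue [47], visited so far: [21, 19, 35, 12, 23, 48, 2, 25, 41]
  queue [47] -> pop 47, enqueue [none], visited so far: [21, 19, 35, 12, 23, 48, 2, 25, 41, 47]
Result: [21, 19, 35, 12, 23, 48, 2, 25, 41, 47]


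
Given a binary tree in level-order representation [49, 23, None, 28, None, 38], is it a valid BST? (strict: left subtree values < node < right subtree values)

Level-order array: [49, 23, None, 28, None, 38]
Validate using subtree bounds (lo, hi): at each node, require lo < value < hi,
then recurse left with hi=value and right with lo=value.
Preorder trace (stopping at first violation):
  at node 49 with bounds (-inf, +inf): OK
  at node 23 with bounds (-inf, 49): OK
  at node 28 with bounds (-inf, 23): VIOLATION
Node 28 violates its bound: not (-inf < 28 < 23).
Result: Not a valid BST


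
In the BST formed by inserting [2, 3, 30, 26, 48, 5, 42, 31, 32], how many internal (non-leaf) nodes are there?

Tree built from: [2, 3, 30, 26, 48, 5, 42, 31, 32]
Tree (level-order array): [2, None, 3, None, 30, 26, 48, 5, None, 42, None, None, None, 31, None, None, 32]
Rule: An internal node has at least one child.
Per-node child counts:
  node 2: 1 child(ren)
  node 3: 1 child(ren)
  node 30: 2 child(ren)
  node 26: 1 child(ren)
  node 5: 0 child(ren)
  node 48: 1 child(ren)
  node 42: 1 child(ren)
  node 31: 1 child(ren)
  node 32: 0 child(ren)
Matching nodes: [2, 3, 30, 26, 48, 42, 31]
Count of internal (non-leaf) nodes: 7


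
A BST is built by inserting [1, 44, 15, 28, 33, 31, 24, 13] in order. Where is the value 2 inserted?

Starting tree (level order): [1, None, 44, 15, None, 13, 28, None, None, 24, 33, None, None, 31]
Insertion path: 1 -> 44 -> 15 -> 13
Result: insert 2 as left child of 13
Final tree (level order): [1, None, 44, 15, None, 13, 28, 2, None, 24, 33, None, None, None, None, 31]


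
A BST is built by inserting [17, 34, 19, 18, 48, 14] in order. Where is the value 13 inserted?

Starting tree (level order): [17, 14, 34, None, None, 19, 48, 18]
Insertion path: 17 -> 14
Result: insert 13 as left child of 14
Final tree (level order): [17, 14, 34, 13, None, 19, 48, None, None, 18]


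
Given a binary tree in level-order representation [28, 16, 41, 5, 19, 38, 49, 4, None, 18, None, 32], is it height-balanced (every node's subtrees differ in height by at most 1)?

Tree (level-order array): [28, 16, 41, 5, 19, 38, 49, 4, None, 18, None, 32]
Definition: a tree is height-balanced if, at every node, |h(left) - h(right)| <= 1 (empty subtree has height -1).
Bottom-up per-node check:
  node 4: h_left=-1, h_right=-1, diff=0 [OK], height=0
  node 5: h_left=0, h_right=-1, diff=1 [OK], height=1
  node 18: h_left=-1, h_right=-1, diff=0 [OK], height=0
  node 19: h_left=0, h_right=-1, diff=1 [OK], height=1
  node 16: h_left=1, h_right=1, diff=0 [OK], height=2
  node 32: h_left=-1, h_right=-1, diff=0 [OK], height=0
  node 38: h_left=0, h_right=-1, diff=1 [OK], height=1
  node 49: h_left=-1, h_right=-1, diff=0 [OK], height=0
  node 41: h_left=1, h_right=0, diff=1 [OK], height=2
  node 28: h_left=2, h_right=2, diff=0 [OK], height=3
All nodes satisfy the balance condition.
Result: Balanced


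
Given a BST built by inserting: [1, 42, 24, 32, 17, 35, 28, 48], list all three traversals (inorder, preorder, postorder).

Tree insertion order: [1, 42, 24, 32, 17, 35, 28, 48]
Tree (level-order array): [1, None, 42, 24, 48, 17, 32, None, None, None, None, 28, 35]
Inorder (L, root, R): [1, 17, 24, 28, 32, 35, 42, 48]
Preorder (root, L, R): [1, 42, 24, 17, 32, 28, 35, 48]
Postorder (L, R, root): [17, 28, 35, 32, 24, 48, 42, 1]


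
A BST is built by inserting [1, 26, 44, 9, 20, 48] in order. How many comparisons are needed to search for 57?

Search path for 57: 1 -> 26 -> 44 -> 48
Found: False
Comparisons: 4


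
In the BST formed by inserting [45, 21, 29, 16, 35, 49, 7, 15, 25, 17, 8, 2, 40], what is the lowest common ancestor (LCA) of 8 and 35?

Tree insertion order: [45, 21, 29, 16, 35, 49, 7, 15, 25, 17, 8, 2, 40]
Tree (level-order array): [45, 21, 49, 16, 29, None, None, 7, 17, 25, 35, 2, 15, None, None, None, None, None, 40, None, None, 8]
In a BST, the LCA of p=8, q=35 is the first node v on the
root-to-leaf path with p <= v <= q (go left if both < v, right if both > v).
Walk from root:
  at 45: both 8 and 35 < 45, go left
  at 21: 8 <= 21 <= 35, this is the LCA
LCA = 21


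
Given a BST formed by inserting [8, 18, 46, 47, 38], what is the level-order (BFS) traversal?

Tree insertion order: [8, 18, 46, 47, 38]
Tree (level-order array): [8, None, 18, None, 46, 38, 47]
BFS from the root, enqueuing left then right child of each popped node:
  queue [8] -> pop 8, enqueue [18], visited so far: [8]
  queue [18] -> pop 18, enqueue [46], visited so far: [8, 18]
  queue [46] -> pop 46, enqueue [38, 47], visited so far: [8, 18, 46]
  queue [38, 47] -> pop 38, enqueue [none], visited so far: [8, 18, 46, 38]
  queue [47] -> pop 47, enqueue [none], visited so far: [8, 18, 46, 38, 47]
Result: [8, 18, 46, 38, 47]


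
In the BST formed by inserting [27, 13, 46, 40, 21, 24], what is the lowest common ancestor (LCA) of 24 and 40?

Tree insertion order: [27, 13, 46, 40, 21, 24]
Tree (level-order array): [27, 13, 46, None, 21, 40, None, None, 24]
In a BST, the LCA of p=24, q=40 is the first node v on the
root-to-leaf path with p <= v <= q (go left if both < v, right if both > v).
Walk from root:
  at 27: 24 <= 27 <= 40, this is the LCA
LCA = 27


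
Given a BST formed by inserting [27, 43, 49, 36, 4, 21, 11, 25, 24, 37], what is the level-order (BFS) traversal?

Tree insertion order: [27, 43, 49, 36, 4, 21, 11, 25, 24, 37]
Tree (level-order array): [27, 4, 43, None, 21, 36, 49, 11, 25, None, 37, None, None, None, None, 24]
BFS from the root, enqueuing left then right child of each popped node:
  queue [27] -> pop 27, enqueue [4, 43], visited so far: [27]
  queue [4, 43] -> pop 4, enqueue [21], visited so far: [27, 4]
  queue [43, 21] -> pop 43, enqueue [36, 49], visited so far: [27, 4, 43]
  queue [21, 36, 49] -> pop 21, enqueue [11, 25], visited so far: [27, 4, 43, 21]
  queue [36, 49, 11, 25] -> pop 36, enqueue [37], visited so far: [27, 4, 43, 21, 36]
  queue [49, 11, 25, 37] -> pop 49, enqueue [none], visited so far: [27, 4, 43, 21, 36, 49]
  queue [11, 25, 37] -> pop 11, enqueue [none], visited so far: [27, 4, 43, 21, 36, 49, 11]
  queue [25, 37] -> pop 25, enqueue [24], visited so far: [27, 4, 43, 21, 36, 49, 11, 25]
  queue [37, 24] -> pop 37, enqueue [none], visited so far: [27, 4, 43, 21, 36, 49, 11, 25, 37]
  queue [24] -> pop 24, enqueue [none], visited so far: [27, 4, 43, 21, 36, 49, 11, 25, 37, 24]
Result: [27, 4, 43, 21, 36, 49, 11, 25, 37, 24]


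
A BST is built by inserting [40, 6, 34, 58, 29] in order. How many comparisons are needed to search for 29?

Search path for 29: 40 -> 6 -> 34 -> 29
Found: True
Comparisons: 4


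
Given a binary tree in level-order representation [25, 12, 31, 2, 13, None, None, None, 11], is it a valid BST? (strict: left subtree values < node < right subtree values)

Level-order array: [25, 12, 31, 2, 13, None, None, None, 11]
Validate using subtree bounds (lo, hi): at each node, require lo < value < hi,
then recurse left with hi=value and right with lo=value.
Preorder trace (stopping at first violation):
  at node 25 with bounds (-inf, +inf): OK
  at node 12 with bounds (-inf, 25): OK
  at node 2 with bounds (-inf, 12): OK
  at node 11 with bounds (2, 12): OK
  at node 13 with bounds (12, 25): OK
  at node 31 with bounds (25, +inf): OK
No violation found at any node.
Result: Valid BST


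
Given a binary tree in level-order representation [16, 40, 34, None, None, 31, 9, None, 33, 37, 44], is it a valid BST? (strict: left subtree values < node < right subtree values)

Level-order array: [16, 40, 34, None, None, 31, 9, None, 33, 37, 44]
Validate using subtree bounds (lo, hi): at each node, require lo < value < hi,
then recurse left with hi=value and right with lo=value.
Preorder trace (stopping at first violation):
  at node 16 with bounds (-inf, +inf): OK
  at node 40 with bounds (-inf, 16): VIOLATION
Node 40 violates its bound: not (-inf < 40 < 16).
Result: Not a valid BST


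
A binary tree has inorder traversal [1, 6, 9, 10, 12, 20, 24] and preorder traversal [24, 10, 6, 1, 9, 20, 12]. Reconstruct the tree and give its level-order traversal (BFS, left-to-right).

Inorder:  [1, 6, 9, 10, 12, 20, 24]
Preorder: [24, 10, 6, 1, 9, 20, 12]
Algorithm: preorder visits root first, so consume preorder in order;
for each root, split the current inorder slice at that value into
left-subtree inorder and right-subtree inorder, then recurse.
Recursive splits:
  root=24; inorder splits into left=[1, 6, 9, 10, 12, 20], right=[]
  root=10; inorder splits into left=[1, 6, 9], right=[12, 20]
  root=6; inorder splits into left=[1], right=[9]
  root=1; inorder splits into left=[], right=[]
  root=9; inorder splits into left=[], right=[]
  root=20; inorder splits into left=[12], right=[]
  root=12; inorder splits into left=[], right=[]
Reconstructed level-order: [24, 10, 6, 20, 1, 9, 12]


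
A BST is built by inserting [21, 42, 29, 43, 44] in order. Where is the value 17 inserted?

Starting tree (level order): [21, None, 42, 29, 43, None, None, None, 44]
Insertion path: 21
Result: insert 17 as left child of 21
Final tree (level order): [21, 17, 42, None, None, 29, 43, None, None, None, 44]


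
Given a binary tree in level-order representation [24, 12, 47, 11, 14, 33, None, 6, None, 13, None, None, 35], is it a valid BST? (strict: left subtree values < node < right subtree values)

Level-order array: [24, 12, 47, 11, 14, 33, None, 6, None, 13, None, None, 35]
Validate using subtree bounds (lo, hi): at each node, require lo < value < hi,
then recurse left with hi=value and right with lo=value.
Preorder trace (stopping at first violation):
  at node 24 with bounds (-inf, +inf): OK
  at node 12 with bounds (-inf, 24): OK
  at node 11 with bounds (-inf, 12): OK
  at node 6 with bounds (-inf, 11): OK
  at node 14 with bounds (12, 24): OK
  at node 13 with bounds (12, 14): OK
  at node 47 with bounds (24, +inf): OK
  at node 33 with bounds (24, 47): OK
  at node 35 with bounds (33, 47): OK
No violation found at any node.
Result: Valid BST


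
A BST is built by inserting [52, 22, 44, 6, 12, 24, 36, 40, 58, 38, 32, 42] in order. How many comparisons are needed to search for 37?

Search path for 37: 52 -> 22 -> 44 -> 24 -> 36 -> 40 -> 38
Found: False
Comparisons: 7


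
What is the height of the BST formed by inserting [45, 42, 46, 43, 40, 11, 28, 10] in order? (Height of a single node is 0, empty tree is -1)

Insertion order: [45, 42, 46, 43, 40, 11, 28, 10]
Tree (level-order array): [45, 42, 46, 40, 43, None, None, 11, None, None, None, 10, 28]
Compute height bottom-up (empty subtree = -1):
  height(10) = 1 + max(-1, -1) = 0
  height(28) = 1 + max(-1, -1) = 0
  height(11) = 1 + max(0, 0) = 1
  height(40) = 1 + max(1, -1) = 2
  height(43) = 1 + max(-1, -1) = 0
  height(42) = 1 + max(2, 0) = 3
  height(46) = 1 + max(-1, -1) = 0
  height(45) = 1 + max(3, 0) = 4
Height = 4


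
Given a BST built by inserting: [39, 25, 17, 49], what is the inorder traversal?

Tree insertion order: [39, 25, 17, 49]
Tree (level-order array): [39, 25, 49, 17]
Inorder traversal: [17, 25, 39, 49]


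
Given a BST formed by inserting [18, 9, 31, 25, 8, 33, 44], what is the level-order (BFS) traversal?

Tree insertion order: [18, 9, 31, 25, 8, 33, 44]
Tree (level-order array): [18, 9, 31, 8, None, 25, 33, None, None, None, None, None, 44]
BFS from the root, enqueuing left then right child of each popped node:
  queue [18] -> pop 18, enqueue [9, 31], visited so far: [18]
  queue [9, 31] -> pop 9, enqueue [8], visited so far: [18, 9]
  queue [31, 8] -> pop 31, enqueue [25, 33], visited so far: [18, 9, 31]
  queue [8, 25, 33] -> pop 8, enqueue [none], visited so far: [18, 9, 31, 8]
  queue [25, 33] -> pop 25, enqueue [none], visited so far: [18, 9, 31, 8, 25]
  queue [33] -> pop 33, enqueue [44], visited so far: [18, 9, 31, 8, 25, 33]
  queue [44] -> pop 44, enqueue [none], visited so far: [18, 9, 31, 8, 25, 33, 44]
Result: [18, 9, 31, 8, 25, 33, 44]


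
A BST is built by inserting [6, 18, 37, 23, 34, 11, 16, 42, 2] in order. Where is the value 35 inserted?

Starting tree (level order): [6, 2, 18, None, None, 11, 37, None, 16, 23, 42, None, None, None, 34]
Insertion path: 6 -> 18 -> 37 -> 23 -> 34
Result: insert 35 as right child of 34
Final tree (level order): [6, 2, 18, None, None, 11, 37, None, 16, 23, 42, None, None, None, 34, None, None, None, 35]


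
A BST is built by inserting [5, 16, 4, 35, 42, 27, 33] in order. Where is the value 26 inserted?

Starting tree (level order): [5, 4, 16, None, None, None, 35, 27, 42, None, 33]
Insertion path: 5 -> 16 -> 35 -> 27
Result: insert 26 as left child of 27
Final tree (level order): [5, 4, 16, None, None, None, 35, 27, 42, 26, 33]


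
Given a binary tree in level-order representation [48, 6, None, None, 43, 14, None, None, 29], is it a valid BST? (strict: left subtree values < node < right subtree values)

Level-order array: [48, 6, None, None, 43, 14, None, None, 29]
Validate using subtree bounds (lo, hi): at each node, require lo < value < hi,
then recurse left with hi=value and right with lo=value.
Preorder trace (stopping at first violation):
  at node 48 with bounds (-inf, +inf): OK
  at node 6 with bounds (-inf, 48): OK
  at node 43 with bounds (6, 48): OK
  at node 14 with bounds (6, 43): OK
  at node 29 with bounds (14, 43): OK
No violation found at any node.
Result: Valid BST


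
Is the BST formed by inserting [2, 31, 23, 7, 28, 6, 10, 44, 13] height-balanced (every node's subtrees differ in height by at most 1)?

Tree (level-order array): [2, None, 31, 23, 44, 7, 28, None, None, 6, 10, None, None, None, None, None, 13]
Definition: a tree is height-balanced if, at every node, |h(left) - h(right)| <= 1 (empty subtree has height -1).
Bottom-up per-node check:
  node 6: h_left=-1, h_right=-1, diff=0 [OK], height=0
  node 13: h_left=-1, h_right=-1, diff=0 [OK], height=0
  node 10: h_left=-1, h_right=0, diff=1 [OK], height=1
  node 7: h_left=0, h_right=1, diff=1 [OK], height=2
  node 28: h_left=-1, h_right=-1, diff=0 [OK], height=0
  node 23: h_left=2, h_right=0, diff=2 [FAIL (|2-0|=2 > 1)], height=3
  node 44: h_left=-1, h_right=-1, diff=0 [OK], height=0
  node 31: h_left=3, h_right=0, diff=3 [FAIL (|3-0|=3 > 1)], height=4
  node 2: h_left=-1, h_right=4, diff=5 [FAIL (|-1-4|=5 > 1)], height=5
Node 23 violates the condition: |2 - 0| = 2 > 1.
Result: Not balanced


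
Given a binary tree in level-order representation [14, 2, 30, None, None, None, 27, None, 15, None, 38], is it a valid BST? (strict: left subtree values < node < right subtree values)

Level-order array: [14, 2, 30, None, None, None, 27, None, 15, None, 38]
Validate using subtree bounds (lo, hi): at each node, require lo < value < hi,
then recurse left with hi=value and right with lo=value.
Preorder trace (stopping at first violation):
  at node 14 with bounds (-inf, +inf): OK
  at node 2 with bounds (-inf, 14): OK
  at node 30 with bounds (14, +inf): OK
  at node 27 with bounds (30, +inf): VIOLATION
Node 27 violates its bound: not (30 < 27 < +inf).
Result: Not a valid BST


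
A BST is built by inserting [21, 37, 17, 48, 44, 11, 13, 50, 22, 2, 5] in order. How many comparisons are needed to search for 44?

Search path for 44: 21 -> 37 -> 48 -> 44
Found: True
Comparisons: 4


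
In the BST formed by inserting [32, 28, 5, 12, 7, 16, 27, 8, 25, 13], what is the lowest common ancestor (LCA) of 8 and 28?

Tree insertion order: [32, 28, 5, 12, 7, 16, 27, 8, 25, 13]
Tree (level-order array): [32, 28, None, 5, None, None, 12, 7, 16, None, 8, 13, 27, None, None, None, None, 25]
In a BST, the LCA of p=8, q=28 is the first node v on the
root-to-leaf path with p <= v <= q (go left if both < v, right if both > v).
Walk from root:
  at 32: both 8 and 28 < 32, go left
  at 28: 8 <= 28 <= 28, this is the LCA
LCA = 28


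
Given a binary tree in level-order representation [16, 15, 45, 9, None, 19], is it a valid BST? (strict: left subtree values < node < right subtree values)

Level-order array: [16, 15, 45, 9, None, 19]
Validate using subtree bounds (lo, hi): at each node, require lo < value < hi,
then recurse left with hi=value and right with lo=value.
Preorder trace (stopping at first violation):
  at node 16 with bounds (-inf, +inf): OK
  at node 15 with bounds (-inf, 16): OK
  at node 9 with bounds (-inf, 15): OK
  at node 45 with bounds (16, +inf): OK
  at node 19 with bounds (16, 45): OK
No violation found at any node.
Result: Valid BST


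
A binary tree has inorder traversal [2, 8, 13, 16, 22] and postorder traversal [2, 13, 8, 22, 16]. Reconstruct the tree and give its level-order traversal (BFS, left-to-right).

Inorder:   [2, 8, 13, 16, 22]
Postorder: [2, 13, 8, 22, 16]
Algorithm: postorder visits root last, so walk postorder right-to-left;
each value is the root of the current inorder slice — split it at that
value, recurse on the right subtree first, then the left.
Recursive splits:
  root=16; inorder splits into left=[2, 8, 13], right=[22]
  root=22; inorder splits into left=[], right=[]
  root=8; inorder splits into left=[2], right=[13]
  root=13; inorder splits into left=[], right=[]
  root=2; inorder splits into left=[], right=[]
Reconstructed level-order: [16, 8, 22, 2, 13]


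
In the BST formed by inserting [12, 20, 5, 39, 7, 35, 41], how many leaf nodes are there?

Tree built from: [12, 20, 5, 39, 7, 35, 41]
Tree (level-order array): [12, 5, 20, None, 7, None, 39, None, None, 35, 41]
Rule: A leaf has 0 children.
Per-node child counts:
  node 12: 2 child(ren)
  node 5: 1 child(ren)
  node 7: 0 child(ren)
  node 20: 1 child(ren)
  node 39: 2 child(ren)
  node 35: 0 child(ren)
  node 41: 0 child(ren)
Matching nodes: [7, 35, 41]
Count of leaf nodes: 3


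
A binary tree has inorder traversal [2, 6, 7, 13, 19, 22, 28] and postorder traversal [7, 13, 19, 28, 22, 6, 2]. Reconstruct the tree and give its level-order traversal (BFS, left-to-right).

Inorder:   [2, 6, 7, 13, 19, 22, 28]
Postorder: [7, 13, 19, 28, 22, 6, 2]
Algorithm: postorder visits root last, so walk postorder right-to-left;
each value is the root of the current inorder slice — split it at that
value, recurse on the right subtree first, then the left.
Recursive splits:
  root=2; inorder splits into left=[], right=[6, 7, 13, 19, 22, 28]
  root=6; inorder splits into left=[], right=[7, 13, 19, 22, 28]
  root=22; inorder splits into left=[7, 13, 19], right=[28]
  root=28; inorder splits into left=[], right=[]
  root=19; inorder splits into left=[7, 13], right=[]
  root=13; inorder splits into left=[7], right=[]
  root=7; inorder splits into left=[], right=[]
Reconstructed level-order: [2, 6, 22, 19, 28, 13, 7]


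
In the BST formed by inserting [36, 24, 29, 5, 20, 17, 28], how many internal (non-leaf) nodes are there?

Tree built from: [36, 24, 29, 5, 20, 17, 28]
Tree (level-order array): [36, 24, None, 5, 29, None, 20, 28, None, 17]
Rule: An internal node has at least one child.
Per-node child counts:
  node 36: 1 child(ren)
  node 24: 2 child(ren)
  node 5: 1 child(ren)
  node 20: 1 child(ren)
  node 17: 0 child(ren)
  node 29: 1 child(ren)
  node 28: 0 child(ren)
Matching nodes: [36, 24, 5, 20, 29]
Count of internal (non-leaf) nodes: 5


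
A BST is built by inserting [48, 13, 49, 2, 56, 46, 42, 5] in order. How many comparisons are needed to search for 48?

Search path for 48: 48
Found: True
Comparisons: 1


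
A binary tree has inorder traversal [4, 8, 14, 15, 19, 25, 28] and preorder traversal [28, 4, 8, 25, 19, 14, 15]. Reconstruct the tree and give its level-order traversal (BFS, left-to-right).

Inorder:  [4, 8, 14, 15, 19, 25, 28]
Preorder: [28, 4, 8, 25, 19, 14, 15]
Algorithm: preorder visits root first, so consume preorder in order;
for each root, split the current inorder slice at that value into
left-subtree inorder and right-subtree inorder, then recurse.
Recursive splits:
  root=28; inorder splits into left=[4, 8, 14, 15, 19, 25], right=[]
  root=4; inorder splits into left=[], right=[8, 14, 15, 19, 25]
  root=8; inorder splits into left=[], right=[14, 15, 19, 25]
  root=25; inorder splits into left=[14, 15, 19], right=[]
  root=19; inorder splits into left=[14, 15], right=[]
  root=14; inorder splits into left=[], right=[15]
  root=15; inorder splits into left=[], right=[]
Reconstructed level-order: [28, 4, 8, 25, 19, 14, 15]


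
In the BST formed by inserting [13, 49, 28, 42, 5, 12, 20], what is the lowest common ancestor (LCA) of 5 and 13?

Tree insertion order: [13, 49, 28, 42, 5, 12, 20]
Tree (level-order array): [13, 5, 49, None, 12, 28, None, None, None, 20, 42]
In a BST, the LCA of p=5, q=13 is the first node v on the
root-to-leaf path with p <= v <= q (go left if both < v, right if both > v).
Walk from root:
  at 13: 5 <= 13 <= 13, this is the LCA
LCA = 13


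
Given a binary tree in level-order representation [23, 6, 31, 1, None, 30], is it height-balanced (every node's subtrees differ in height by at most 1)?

Tree (level-order array): [23, 6, 31, 1, None, 30]
Definition: a tree is height-balanced if, at every node, |h(left) - h(right)| <= 1 (empty subtree has height -1).
Bottom-up per-node check:
  node 1: h_left=-1, h_right=-1, diff=0 [OK], height=0
  node 6: h_left=0, h_right=-1, diff=1 [OK], height=1
  node 30: h_left=-1, h_right=-1, diff=0 [OK], height=0
  node 31: h_left=0, h_right=-1, diff=1 [OK], height=1
  node 23: h_left=1, h_right=1, diff=0 [OK], height=2
All nodes satisfy the balance condition.
Result: Balanced


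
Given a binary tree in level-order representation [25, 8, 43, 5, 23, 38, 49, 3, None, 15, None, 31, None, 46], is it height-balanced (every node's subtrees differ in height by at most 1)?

Tree (level-order array): [25, 8, 43, 5, 23, 38, 49, 3, None, 15, None, 31, None, 46]
Definition: a tree is height-balanced if, at every node, |h(left) - h(right)| <= 1 (empty subtree has height -1).
Bottom-up per-node check:
  node 3: h_left=-1, h_right=-1, diff=0 [OK], height=0
  node 5: h_left=0, h_right=-1, diff=1 [OK], height=1
  node 15: h_left=-1, h_right=-1, diff=0 [OK], height=0
  node 23: h_left=0, h_right=-1, diff=1 [OK], height=1
  node 8: h_left=1, h_right=1, diff=0 [OK], height=2
  node 31: h_left=-1, h_right=-1, diff=0 [OK], height=0
  node 38: h_left=0, h_right=-1, diff=1 [OK], height=1
  node 46: h_left=-1, h_right=-1, diff=0 [OK], height=0
  node 49: h_left=0, h_right=-1, diff=1 [OK], height=1
  node 43: h_left=1, h_right=1, diff=0 [OK], height=2
  node 25: h_left=2, h_right=2, diff=0 [OK], height=3
All nodes satisfy the balance condition.
Result: Balanced


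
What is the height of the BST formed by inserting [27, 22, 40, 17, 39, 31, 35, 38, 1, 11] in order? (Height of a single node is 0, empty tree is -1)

Insertion order: [27, 22, 40, 17, 39, 31, 35, 38, 1, 11]
Tree (level-order array): [27, 22, 40, 17, None, 39, None, 1, None, 31, None, None, 11, None, 35, None, None, None, 38]
Compute height bottom-up (empty subtree = -1):
  height(11) = 1 + max(-1, -1) = 0
  height(1) = 1 + max(-1, 0) = 1
  height(17) = 1 + max(1, -1) = 2
  height(22) = 1 + max(2, -1) = 3
  height(38) = 1 + max(-1, -1) = 0
  height(35) = 1 + max(-1, 0) = 1
  height(31) = 1 + max(-1, 1) = 2
  height(39) = 1 + max(2, -1) = 3
  height(40) = 1 + max(3, -1) = 4
  height(27) = 1 + max(3, 4) = 5
Height = 5


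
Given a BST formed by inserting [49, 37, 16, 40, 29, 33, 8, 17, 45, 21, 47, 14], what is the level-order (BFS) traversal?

Tree insertion order: [49, 37, 16, 40, 29, 33, 8, 17, 45, 21, 47, 14]
Tree (level-order array): [49, 37, None, 16, 40, 8, 29, None, 45, None, 14, 17, 33, None, 47, None, None, None, 21]
BFS from the root, enqueuing left then right child of each popped node:
  queue [49] -> pop 49, enqueue [37], visited so far: [49]
  queue [37] -> pop 37, enqueue [16, 40], visited so far: [49, 37]
  queue [16, 40] -> pop 16, enqueue [8, 29], visited so far: [49, 37, 16]
  queue [40, 8, 29] -> pop 40, enqueue [45], visited so far: [49, 37, 16, 40]
  queue [8, 29, 45] -> pop 8, enqueue [14], visited so far: [49, 37, 16, 40, 8]
  queue [29, 45, 14] -> pop 29, enqueue [17, 33], visited so far: [49, 37, 16, 40, 8, 29]
  queue [45, 14, 17, 33] -> pop 45, enqueue [47], visited so far: [49, 37, 16, 40, 8, 29, 45]
  queue [14, 17, 33, 47] -> pop 14, enqueue [none], visited so far: [49, 37, 16, 40, 8, 29, 45, 14]
  queue [17, 33, 47] -> pop 17, enqueue [21], visited so far: [49, 37, 16, 40, 8, 29, 45, 14, 17]
  queue [33, 47, 21] -> pop 33, enqueue [none], visited so far: [49, 37, 16, 40, 8, 29, 45, 14, 17, 33]
  queue [47, 21] -> pop 47, enqueue [none], visited so far: [49, 37, 16, 40, 8, 29, 45, 14, 17, 33, 47]
  queue [21] -> pop 21, enqueue [none], visited so far: [49, 37, 16, 40, 8, 29, 45, 14, 17, 33, 47, 21]
Result: [49, 37, 16, 40, 8, 29, 45, 14, 17, 33, 47, 21]


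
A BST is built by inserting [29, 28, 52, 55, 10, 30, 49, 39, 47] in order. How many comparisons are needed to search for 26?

Search path for 26: 29 -> 28 -> 10
Found: False
Comparisons: 3


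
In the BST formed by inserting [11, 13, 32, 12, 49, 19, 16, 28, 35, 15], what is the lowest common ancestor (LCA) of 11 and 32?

Tree insertion order: [11, 13, 32, 12, 49, 19, 16, 28, 35, 15]
Tree (level-order array): [11, None, 13, 12, 32, None, None, 19, 49, 16, 28, 35, None, 15]
In a BST, the LCA of p=11, q=32 is the first node v on the
root-to-leaf path with p <= v <= q (go left if both < v, right if both > v).
Walk from root:
  at 11: 11 <= 11 <= 32, this is the LCA
LCA = 11


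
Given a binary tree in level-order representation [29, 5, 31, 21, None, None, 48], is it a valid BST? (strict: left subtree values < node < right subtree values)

Level-order array: [29, 5, 31, 21, None, None, 48]
Validate using subtree bounds (lo, hi): at each node, require lo < value < hi,
then recurse left with hi=value and right with lo=value.
Preorder trace (stopping at first violation):
  at node 29 with bounds (-inf, +inf): OK
  at node 5 with bounds (-inf, 29): OK
  at node 21 with bounds (-inf, 5): VIOLATION
Node 21 violates its bound: not (-inf < 21 < 5).
Result: Not a valid BST


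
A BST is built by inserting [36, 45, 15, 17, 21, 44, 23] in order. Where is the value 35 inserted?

Starting tree (level order): [36, 15, 45, None, 17, 44, None, None, 21, None, None, None, 23]
Insertion path: 36 -> 15 -> 17 -> 21 -> 23
Result: insert 35 as right child of 23
Final tree (level order): [36, 15, 45, None, 17, 44, None, None, 21, None, None, None, 23, None, 35]


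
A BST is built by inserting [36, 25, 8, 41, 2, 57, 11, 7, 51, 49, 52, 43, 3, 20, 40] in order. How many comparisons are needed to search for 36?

Search path for 36: 36
Found: True
Comparisons: 1


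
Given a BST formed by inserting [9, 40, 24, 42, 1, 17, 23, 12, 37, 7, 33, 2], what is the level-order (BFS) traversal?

Tree insertion order: [9, 40, 24, 42, 1, 17, 23, 12, 37, 7, 33, 2]
Tree (level-order array): [9, 1, 40, None, 7, 24, 42, 2, None, 17, 37, None, None, None, None, 12, 23, 33]
BFS from the root, enqueuing left then right child of each popped node:
  queue [9] -> pop 9, enqueue [1, 40], visited so far: [9]
  queue [1, 40] -> pop 1, enqueue [7], visited so far: [9, 1]
  queue [40, 7] -> pop 40, enqueue [24, 42], visited so far: [9, 1, 40]
  queue [7, 24, 42] -> pop 7, enqueue [2], visited so far: [9, 1, 40, 7]
  queue [24, 42, 2] -> pop 24, enqueue [17, 37], visited so far: [9, 1, 40, 7, 24]
  queue [42, 2, 17, 37] -> pop 42, enqueue [none], visited so far: [9, 1, 40, 7, 24, 42]
  queue [2, 17, 37] -> pop 2, enqueue [none], visited so far: [9, 1, 40, 7, 24, 42, 2]
  queue [17, 37] -> pop 17, enqueue [12, 23], visited so far: [9, 1, 40, 7, 24, 42, 2, 17]
  queue [37, 12, 23] -> pop 37, enqueue [33], visited so far: [9, 1, 40, 7, 24, 42, 2, 17, 37]
  queue [12, 23, 33] -> pop 12, enqueue [none], visited so far: [9, 1, 40, 7, 24, 42, 2, 17, 37, 12]
  queue [23, 33] -> pop 23, enqueue [none], visited so far: [9, 1, 40, 7, 24, 42, 2, 17, 37, 12, 23]
  queue [33] -> pop 33, enqueue [none], visited so far: [9, 1, 40, 7, 24, 42, 2, 17, 37, 12, 23, 33]
Result: [9, 1, 40, 7, 24, 42, 2, 17, 37, 12, 23, 33]


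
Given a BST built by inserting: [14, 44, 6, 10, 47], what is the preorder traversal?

Tree insertion order: [14, 44, 6, 10, 47]
Tree (level-order array): [14, 6, 44, None, 10, None, 47]
Preorder traversal: [14, 6, 10, 44, 47]


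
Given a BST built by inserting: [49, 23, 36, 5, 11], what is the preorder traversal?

Tree insertion order: [49, 23, 36, 5, 11]
Tree (level-order array): [49, 23, None, 5, 36, None, 11]
Preorder traversal: [49, 23, 5, 11, 36]


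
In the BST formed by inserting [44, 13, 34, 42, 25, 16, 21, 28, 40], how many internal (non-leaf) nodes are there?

Tree built from: [44, 13, 34, 42, 25, 16, 21, 28, 40]
Tree (level-order array): [44, 13, None, None, 34, 25, 42, 16, 28, 40, None, None, 21]
Rule: An internal node has at least one child.
Per-node child counts:
  node 44: 1 child(ren)
  node 13: 1 child(ren)
  node 34: 2 child(ren)
  node 25: 2 child(ren)
  node 16: 1 child(ren)
  node 21: 0 child(ren)
  node 28: 0 child(ren)
  node 42: 1 child(ren)
  node 40: 0 child(ren)
Matching nodes: [44, 13, 34, 25, 16, 42]
Count of internal (non-leaf) nodes: 6


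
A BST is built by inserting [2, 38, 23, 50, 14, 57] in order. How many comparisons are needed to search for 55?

Search path for 55: 2 -> 38 -> 50 -> 57
Found: False
Comparisons: 4


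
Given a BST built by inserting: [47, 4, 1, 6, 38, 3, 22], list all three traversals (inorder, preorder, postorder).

Tree insertion order: [47, 4, 1, 6, 38, 3, 22]
Tree (level-order array): [47, 4, None, 1, 6, None, 3, None, 38, None, None, 22]
Inorder (L, root, R): [1, 3, 4, 6, 22, 38, 47]
Preorder (root, L, R): [47, 4, 1, 3, 6, 38, 22]
Postorder (L, R, root): [3, 1, 22, 38, 6, 4, 47]


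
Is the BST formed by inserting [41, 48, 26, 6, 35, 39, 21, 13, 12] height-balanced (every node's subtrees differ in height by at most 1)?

Tree (level-order array): [41, 26, 48, 6, 35, None, None, None, 21, None, 39, 13, None, None, None, 12]
Definition: a tree is height-balanced if, at every node, |h(left) - h(right)| <= 1 (empty subtree has height -1).
Bottom-up per-node check:
  node 12: h_left=-1, h_right=-1, diff=0 [OK], height=0
  node 13: h_left=0, h_right=-1, diff=1 [OK], height=1
  node 21: h_left=1, h_right=-1, diff=2 [FAIL (|1--1|=2 > 1)], height=2
  node 6: h_left=-1, h_right=2, diff=3 [FAIL (|-1-2|=3 > 1)], height=3
  node 39: h_left=-1, h_right=-1, diff=0 [OK], height=0
  node 35: h_left=-1, h_right=0, diff=1 [OK], height=1
  node 26: h_left=3, h_right=1, diff=2 [FAIL (|3-1|=2 > 1)], height=4
  node 48: h_left=-1, h_right=-1, diff=0 [OK], height=0
  node 41: h_left=4, h_right=0, diff=4 [FAIL (|4-0|=4 > 1)], height=5
Node 21 violates the condition: |1 - -1| = 2 > 1.
Result: Not balanced


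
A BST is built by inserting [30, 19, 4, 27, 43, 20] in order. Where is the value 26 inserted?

Starting tree (level order): [30, 19, 43, 4, 27, None, None, None, None, 20]
Insertion path: 30 -> 19 -> 27 -> 20
Result: insert 26 as right child of 20
Final tree (level order): [30, 19, 43, 4, 27, None, None, None, None, 20, None, None, 26]


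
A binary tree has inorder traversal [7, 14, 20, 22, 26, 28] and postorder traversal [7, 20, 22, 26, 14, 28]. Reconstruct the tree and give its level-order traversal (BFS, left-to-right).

Inorder:   [7, 14, 20, 22, 26, 28]
Postorder: [7, 20, 22, 26, 14, 28]
Algorithm: postorder visits root last, so walk postorder right-to-left;
each value is the root of the current inorder slice — split it at that
value, recurse on the right subtree first, then the left.
Recursive splits:
  root=28; inorder splits into left=[7, 14, 20, 22, 26], right=[]
  root=14; inorder splits into left=[7], right=[20, 22, 26]
  root=26; inorder splits into left=[20, 22], right=[]
  root=22; inorder splits into left=[20], right=[]
  root=20; inorder splits into left=[], right=[]
  root=7; inorder splits into left=[], right=[]
Reconstructed level-order: [28, 14, 7, 26, 22, 20]


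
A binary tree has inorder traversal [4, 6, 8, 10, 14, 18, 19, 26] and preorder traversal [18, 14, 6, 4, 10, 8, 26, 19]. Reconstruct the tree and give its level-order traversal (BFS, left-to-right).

Inorder:  [4, 6, 8, 10, 14, 18, 19, 26]
Preorder: [18, 14, 6, 4, 10, 8, 26, 19]
Algorithm: preorder visits root first, so consume preorder in order;
for each root, split the current inorder slice at that value into
left-subtree inorder and right-subtree inorder, then recurse.
Recursive splits:
  root=18; inorder splits into left=[4, 6, 8, 10, 14], right=[19, 26]
  root=14; inorder splits into left=[4, 6, 8, 10], right=[]
  root=6; inorder splits into left=[4], right=[8, 10]
  root=4; inorder splits into left=[], right=[]
  root=10; inorder splits into left=[8], right=[]
  root=8; inorder splits into left=[], right=[]
  root=26; inorder splits into left=[19], right=[]
  root=19; inorder splits into left=[], right=[]
Reconstructed level-order: [18, 14, 26, 6, 19, 4, 10, 8]
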